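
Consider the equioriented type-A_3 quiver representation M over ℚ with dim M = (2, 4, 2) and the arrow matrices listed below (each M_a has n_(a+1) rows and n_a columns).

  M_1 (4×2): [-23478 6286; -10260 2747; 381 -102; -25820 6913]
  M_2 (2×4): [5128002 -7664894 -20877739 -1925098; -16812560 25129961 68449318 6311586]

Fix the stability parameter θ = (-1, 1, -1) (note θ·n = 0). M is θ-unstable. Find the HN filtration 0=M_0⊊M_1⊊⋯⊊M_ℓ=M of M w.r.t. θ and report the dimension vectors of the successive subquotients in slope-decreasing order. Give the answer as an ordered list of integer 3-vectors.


Via rank(M_{q-1}∘⋯∘M_p): M ≅ I[1,3]^2, I[2,2]^2.
μ_θ-semistable layers: μ^(1)=1; μ^(2)=0; μ^(3)=-1

((0, 2, 0); (0, 2, 2); (2, 0, 0))


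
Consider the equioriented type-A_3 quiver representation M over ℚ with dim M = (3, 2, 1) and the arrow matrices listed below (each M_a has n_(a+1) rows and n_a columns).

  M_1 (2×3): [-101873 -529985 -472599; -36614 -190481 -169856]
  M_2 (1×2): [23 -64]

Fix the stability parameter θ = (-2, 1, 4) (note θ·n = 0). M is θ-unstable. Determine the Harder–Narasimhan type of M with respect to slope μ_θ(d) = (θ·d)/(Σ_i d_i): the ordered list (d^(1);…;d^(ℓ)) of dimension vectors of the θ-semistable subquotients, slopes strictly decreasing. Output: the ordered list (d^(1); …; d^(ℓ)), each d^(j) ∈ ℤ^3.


Interval decomposition of M: I[1,1], I[1,2], I[1,3].
HN type (ℓ=3): μ^(1)=4; μ^(2)=1; μ^(3)=-2

((0, 0, 1); (0, 2, 0); (3, 0, 0))


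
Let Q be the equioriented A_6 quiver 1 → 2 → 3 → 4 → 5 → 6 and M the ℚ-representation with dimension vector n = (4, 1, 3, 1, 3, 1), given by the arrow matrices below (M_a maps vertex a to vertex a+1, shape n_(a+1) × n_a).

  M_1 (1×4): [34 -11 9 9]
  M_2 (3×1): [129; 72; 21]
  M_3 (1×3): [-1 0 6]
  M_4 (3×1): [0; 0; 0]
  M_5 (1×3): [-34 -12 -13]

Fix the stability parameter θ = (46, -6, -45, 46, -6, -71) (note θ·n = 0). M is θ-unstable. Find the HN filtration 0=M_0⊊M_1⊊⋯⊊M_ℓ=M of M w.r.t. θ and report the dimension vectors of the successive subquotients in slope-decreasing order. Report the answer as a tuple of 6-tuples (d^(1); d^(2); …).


Barcode: M ≅ I[1,1]^3, I[1,4], I[3,3]^2, I[5,5]^2, I[5,6]. HN layers by μ_θ (5 steps, strictly decreasing):
  μ^(1)=46; μ^(2)=-5/3; μ^(3)=-6; μ^(4)=-77/2; μ^(5)=-45

((3, 0, 0, 1, 0, 0); (1, 1, 1, 0, 0, 0); (0, 0, 0, 0, 2, 0); (0, 0, 0, 0, 1, 1); (0, 0, 2, 0, 0, 0))


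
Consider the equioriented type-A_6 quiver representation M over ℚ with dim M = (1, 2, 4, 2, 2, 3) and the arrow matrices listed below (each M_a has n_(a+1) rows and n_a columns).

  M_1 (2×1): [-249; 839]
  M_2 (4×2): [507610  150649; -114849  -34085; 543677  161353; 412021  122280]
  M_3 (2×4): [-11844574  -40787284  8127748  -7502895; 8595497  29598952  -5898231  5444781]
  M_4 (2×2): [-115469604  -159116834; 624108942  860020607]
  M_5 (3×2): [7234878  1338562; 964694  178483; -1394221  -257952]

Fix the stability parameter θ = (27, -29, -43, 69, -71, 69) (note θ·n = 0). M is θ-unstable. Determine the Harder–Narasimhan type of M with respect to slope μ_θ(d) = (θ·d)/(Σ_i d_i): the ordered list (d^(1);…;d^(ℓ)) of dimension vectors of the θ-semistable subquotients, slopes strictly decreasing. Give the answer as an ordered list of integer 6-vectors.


Barcode: M ≅ I[1,4], I[2,6], I[3,3]^2, I[5,6], I[6,6]. HN layers by μ_θ (6 steps, strictly decreasing):
  μ^(1)=69; μ^(2)=-1; μ^(3)=-15; μ^(4)=-36; μ^(5)=-43; μ^(6)=-71

((0, 0, 0, 1, 0, 3); (0, 0, 0, 1, 1, 0); (1, 1, 1, 0, 0, 0); (0, 1, 1, 0, 0, 0); (0, 0, 2, 0, 0, 0); (0, 0, 0, 0, 1, 0))


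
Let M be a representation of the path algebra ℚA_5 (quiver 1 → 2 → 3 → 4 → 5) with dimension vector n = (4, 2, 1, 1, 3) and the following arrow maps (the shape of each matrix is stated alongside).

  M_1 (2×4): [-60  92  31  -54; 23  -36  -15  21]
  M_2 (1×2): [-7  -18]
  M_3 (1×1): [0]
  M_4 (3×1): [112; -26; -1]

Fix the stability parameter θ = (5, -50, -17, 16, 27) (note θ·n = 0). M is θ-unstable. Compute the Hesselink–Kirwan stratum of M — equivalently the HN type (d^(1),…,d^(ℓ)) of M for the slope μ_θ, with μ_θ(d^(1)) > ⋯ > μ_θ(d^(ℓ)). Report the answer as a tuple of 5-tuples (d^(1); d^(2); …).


Via rank(M_{q-1}∘⋯∘M_p): M ≅ I[1,1]^2, I[1,2], I[1,3], I[4,5], I[5,5]^2.
μ_θ-semistable layers: μ^(1)=27; μ^(2)=16; μ^(3)=5; μ^(4)=-17; μ^(5)=-45/2

((0, 0, 0, 0, 3); (0, 0, 0, 1, 0); (2, 0, 0, 0, 0); (0, 0, 1, 0, 0); (2, 2, 0, 0, 0))


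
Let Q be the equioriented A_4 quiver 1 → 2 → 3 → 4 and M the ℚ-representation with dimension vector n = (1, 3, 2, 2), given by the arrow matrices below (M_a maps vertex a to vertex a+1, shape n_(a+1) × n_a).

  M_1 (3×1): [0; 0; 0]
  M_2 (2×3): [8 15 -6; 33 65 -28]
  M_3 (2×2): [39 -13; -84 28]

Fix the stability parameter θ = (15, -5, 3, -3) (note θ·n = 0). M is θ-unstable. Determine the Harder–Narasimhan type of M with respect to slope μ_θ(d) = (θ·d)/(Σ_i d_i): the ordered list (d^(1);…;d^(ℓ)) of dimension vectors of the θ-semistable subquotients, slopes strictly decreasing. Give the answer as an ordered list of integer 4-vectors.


Barcode: M ≅ I[1,1], I[2,2], I[2,3], I[2,4], I[4,4]. HN layers by μ_θ (5 steps, strictly decreasing):
  μ^(1)=15; μ^(2)=3; μ^(3)=0; μ^(4)=-3; μ^(5)=-5

((1, 0, 0, 0); (0, 0, 1, 0); (0, 0, 1, 1); (0, 0, 0, 1); (0, 3, 0, 0))


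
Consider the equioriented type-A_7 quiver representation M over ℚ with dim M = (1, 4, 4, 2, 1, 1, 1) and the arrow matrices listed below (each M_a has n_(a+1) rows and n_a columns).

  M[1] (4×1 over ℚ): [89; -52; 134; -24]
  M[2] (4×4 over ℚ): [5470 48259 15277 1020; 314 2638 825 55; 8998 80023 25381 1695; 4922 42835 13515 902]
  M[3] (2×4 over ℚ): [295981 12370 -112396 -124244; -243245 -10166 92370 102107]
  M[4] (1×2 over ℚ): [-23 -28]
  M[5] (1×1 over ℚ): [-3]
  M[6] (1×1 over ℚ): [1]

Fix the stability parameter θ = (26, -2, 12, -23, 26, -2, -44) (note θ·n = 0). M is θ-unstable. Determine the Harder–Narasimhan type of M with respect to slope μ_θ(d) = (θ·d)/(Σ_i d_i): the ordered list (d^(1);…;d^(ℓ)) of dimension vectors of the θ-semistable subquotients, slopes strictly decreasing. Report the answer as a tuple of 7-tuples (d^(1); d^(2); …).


Barcode: M ≅ I[1,2], I[2,3], I[2,4], I[2,7], I[3,3]. HN layers by μ_θ (4 steps, strictly decreasing):
  μ^(1)=12; μ^(2)=-2; μ^(3)=-13/3; μ^(4)=-11/2

((1, 1, 2, 0, 0, 0, 0); (0, 1, 0, 0, 0, 0, 0); (0, 1, 1, 1, 0, 0, 0); (0, 1, 1, 1, 1, 1, 1))


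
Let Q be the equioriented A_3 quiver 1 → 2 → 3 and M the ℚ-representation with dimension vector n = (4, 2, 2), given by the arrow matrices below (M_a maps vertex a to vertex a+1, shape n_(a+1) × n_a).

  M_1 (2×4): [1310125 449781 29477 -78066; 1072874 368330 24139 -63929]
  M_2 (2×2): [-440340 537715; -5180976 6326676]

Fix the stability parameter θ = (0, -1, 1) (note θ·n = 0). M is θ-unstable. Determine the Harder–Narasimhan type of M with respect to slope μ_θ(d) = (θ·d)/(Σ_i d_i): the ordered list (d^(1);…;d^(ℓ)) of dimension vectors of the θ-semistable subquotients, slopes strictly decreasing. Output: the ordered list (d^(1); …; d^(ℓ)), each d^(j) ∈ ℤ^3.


Via rank(M_{q-1}∘⋯∘M_p): M ≅ I[1,1]^2, I[1,2], I[1,3], I[3,3].
μ_θ-semistable layers: μ^(1)=1; μ^(2)=0; μ^(3)=-1/2

((0, 0, 2); (2, 0, 0); (2, 2, 0))


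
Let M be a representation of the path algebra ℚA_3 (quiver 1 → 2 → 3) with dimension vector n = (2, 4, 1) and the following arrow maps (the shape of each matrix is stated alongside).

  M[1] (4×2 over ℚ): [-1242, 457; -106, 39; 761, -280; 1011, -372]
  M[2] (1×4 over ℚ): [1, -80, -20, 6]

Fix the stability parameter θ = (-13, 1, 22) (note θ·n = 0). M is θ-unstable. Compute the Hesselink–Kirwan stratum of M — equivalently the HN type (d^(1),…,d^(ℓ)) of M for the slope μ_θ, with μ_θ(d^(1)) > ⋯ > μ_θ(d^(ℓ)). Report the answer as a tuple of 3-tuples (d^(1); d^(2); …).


Interval decomposition of M: I[1,2], I[1,3], I[2,2]^2.
HN type (ℓ=3): μ^(1)=22; μ^(2)=1; μ^(3)=-13

((0, 0, 1); (0, 4, 0); (2, 0, 0))


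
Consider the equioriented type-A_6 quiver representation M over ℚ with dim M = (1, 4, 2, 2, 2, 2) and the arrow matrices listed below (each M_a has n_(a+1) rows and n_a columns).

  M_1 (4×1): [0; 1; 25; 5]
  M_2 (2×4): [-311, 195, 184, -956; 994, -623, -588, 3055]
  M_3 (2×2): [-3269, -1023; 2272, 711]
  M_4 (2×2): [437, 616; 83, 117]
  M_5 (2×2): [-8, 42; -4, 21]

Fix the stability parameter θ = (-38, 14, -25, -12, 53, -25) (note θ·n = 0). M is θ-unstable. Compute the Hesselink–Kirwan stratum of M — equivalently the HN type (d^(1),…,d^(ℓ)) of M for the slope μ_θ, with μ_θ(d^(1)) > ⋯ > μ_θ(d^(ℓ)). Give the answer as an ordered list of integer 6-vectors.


Interval decomposition of M: I[1,6], I[2,2]^2, I[2,5], I[6,6].
HN type (ℓ=5): μ^(1)=53; μ^(2)=14; μ^(3)=-23/3; μ^(4)=-25; μ^(5)=-38

((0, 0, 0, 0, 1, 0); (0, 2, 0, 0, 1, 1); (0, 2, 2, 2, 0, 0); (0, 0, 0, 0, 0, 1); (1, 0, 0, 0, 0, 0))


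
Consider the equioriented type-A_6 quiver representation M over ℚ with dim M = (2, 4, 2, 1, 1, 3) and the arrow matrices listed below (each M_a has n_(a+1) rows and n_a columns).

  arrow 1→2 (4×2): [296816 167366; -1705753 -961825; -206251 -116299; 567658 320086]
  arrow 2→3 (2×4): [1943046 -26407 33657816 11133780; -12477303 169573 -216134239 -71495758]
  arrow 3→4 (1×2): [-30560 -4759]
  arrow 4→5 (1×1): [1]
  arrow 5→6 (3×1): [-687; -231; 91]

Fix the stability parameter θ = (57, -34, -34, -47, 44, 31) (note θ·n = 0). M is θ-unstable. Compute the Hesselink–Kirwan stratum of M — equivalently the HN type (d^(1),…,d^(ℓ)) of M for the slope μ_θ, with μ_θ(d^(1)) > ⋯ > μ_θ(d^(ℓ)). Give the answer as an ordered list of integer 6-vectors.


Interval decomposition of M: I[1,3], I[1,6], I[2,2]^2, I[6,6]^2.
HN type (ℓ=5): μ^(1)=75/2; μ^(2)=31; μ^(3)=-11/3; μ^(4)=-29/2; μ^(5)=-34

((0, 0, 0, 0, 1, 1); (0, 0, 0, 0, 0, 2); (1, 1, 1, 0, 0, 0); (1, 1, 1, 1, 0, 0); (0, 2, 0, 0, 0, 0))


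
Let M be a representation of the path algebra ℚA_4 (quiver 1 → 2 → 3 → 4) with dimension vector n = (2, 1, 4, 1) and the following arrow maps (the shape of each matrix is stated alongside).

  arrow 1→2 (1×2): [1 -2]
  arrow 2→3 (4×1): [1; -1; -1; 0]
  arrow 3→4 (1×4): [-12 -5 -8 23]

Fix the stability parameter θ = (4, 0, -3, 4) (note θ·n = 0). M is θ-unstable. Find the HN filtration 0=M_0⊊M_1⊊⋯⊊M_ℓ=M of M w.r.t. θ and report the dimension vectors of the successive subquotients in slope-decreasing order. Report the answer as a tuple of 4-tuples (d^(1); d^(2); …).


Barcode: M ≅ I[1,1], I[1,4], I[3,3]^3. HN layers by μ_θ (3 steps, strictly decreasing):
  μ^(1)=4; μ^(2)=1/3; μ^(3)=-3

((1, 0, 0, 1); (1, 1, 1, 0); (0, 0, 3, 0))


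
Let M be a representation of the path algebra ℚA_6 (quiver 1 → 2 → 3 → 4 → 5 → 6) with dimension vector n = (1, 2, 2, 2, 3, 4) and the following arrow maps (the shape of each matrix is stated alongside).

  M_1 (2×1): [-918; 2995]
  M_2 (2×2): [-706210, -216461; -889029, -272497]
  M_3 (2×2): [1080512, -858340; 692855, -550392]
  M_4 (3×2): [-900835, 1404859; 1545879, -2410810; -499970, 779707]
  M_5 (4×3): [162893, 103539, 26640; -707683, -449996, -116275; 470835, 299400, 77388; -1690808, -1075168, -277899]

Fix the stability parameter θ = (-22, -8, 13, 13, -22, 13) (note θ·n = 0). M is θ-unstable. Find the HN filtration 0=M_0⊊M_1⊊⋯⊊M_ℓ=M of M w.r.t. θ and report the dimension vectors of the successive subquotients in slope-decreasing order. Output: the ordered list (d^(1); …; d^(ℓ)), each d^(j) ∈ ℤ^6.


Via rank(M_{q-1}∘⋯∘M_p): M ≅ I[1,6], I[2,6], I[5,6], I[6,6].
μ_θ-semistable layers: μ^(1)=13; μ^(2)=4/3; μ^(3)=-8; μ^(4)=-22

((0, 0, 0, 0, 0, 4); (0, 0, 2, 2, 2, 0); (0, 2, 0, 0, 0, 0); (1, 0, 0, 0, 1, 0))


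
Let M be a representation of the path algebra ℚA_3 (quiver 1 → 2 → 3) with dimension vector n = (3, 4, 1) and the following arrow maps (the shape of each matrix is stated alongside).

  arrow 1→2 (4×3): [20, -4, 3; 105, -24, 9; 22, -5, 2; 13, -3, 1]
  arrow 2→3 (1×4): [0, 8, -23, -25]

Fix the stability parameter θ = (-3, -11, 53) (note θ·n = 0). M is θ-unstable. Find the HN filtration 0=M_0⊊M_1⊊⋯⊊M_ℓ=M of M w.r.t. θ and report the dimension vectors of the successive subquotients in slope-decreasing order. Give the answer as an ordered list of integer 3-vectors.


Barcode: M ≅ I[1,2]^2, I[1,3], I[2,2]. HN layers by μ_θ (3 steps, strictly decreasing):
  μ^(1)=53; μ^(2)=-7; μ^(3)=-11

((0, 0, 1); (3, 3, 0); (0, 1, 0))


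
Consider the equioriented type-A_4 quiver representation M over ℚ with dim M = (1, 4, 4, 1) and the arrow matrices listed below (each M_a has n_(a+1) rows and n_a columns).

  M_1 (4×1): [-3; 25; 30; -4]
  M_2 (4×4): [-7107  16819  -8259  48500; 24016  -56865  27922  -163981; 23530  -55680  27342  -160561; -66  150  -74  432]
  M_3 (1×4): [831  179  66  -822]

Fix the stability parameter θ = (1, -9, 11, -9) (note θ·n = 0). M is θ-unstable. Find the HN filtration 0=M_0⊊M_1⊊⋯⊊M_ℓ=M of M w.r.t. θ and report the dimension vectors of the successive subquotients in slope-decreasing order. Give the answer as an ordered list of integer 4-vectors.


Interval decomposition of M: I[1,4], I[2,2], I[2,3]^2, I[3,3].
HN type (ℓ=4): μ^(1)=11; μ^(2)=1; μ^(3)=-4; μ^(4)=-9

((0, 0, 3, 0); (0, 0, 1, 1); (1, 1, 0, 0); (0, 3, 0, 0))


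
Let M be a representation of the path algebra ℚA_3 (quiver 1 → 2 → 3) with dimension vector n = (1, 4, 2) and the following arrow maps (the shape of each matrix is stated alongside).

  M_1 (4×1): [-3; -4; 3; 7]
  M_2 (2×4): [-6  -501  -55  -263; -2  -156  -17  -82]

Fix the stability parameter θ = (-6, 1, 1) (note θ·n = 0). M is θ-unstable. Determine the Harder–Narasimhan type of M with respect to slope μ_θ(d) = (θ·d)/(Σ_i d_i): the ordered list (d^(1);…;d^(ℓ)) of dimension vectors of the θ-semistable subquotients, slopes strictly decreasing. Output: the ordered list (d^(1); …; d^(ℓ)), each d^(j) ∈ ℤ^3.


Interval decomposition of M: I[1,3], I[2,2]^2, I[2,3].
HN type (ℓ=2): μ^(1)=1; μ^(2)=-6

((0, 4, 2); (1, 0, 0))


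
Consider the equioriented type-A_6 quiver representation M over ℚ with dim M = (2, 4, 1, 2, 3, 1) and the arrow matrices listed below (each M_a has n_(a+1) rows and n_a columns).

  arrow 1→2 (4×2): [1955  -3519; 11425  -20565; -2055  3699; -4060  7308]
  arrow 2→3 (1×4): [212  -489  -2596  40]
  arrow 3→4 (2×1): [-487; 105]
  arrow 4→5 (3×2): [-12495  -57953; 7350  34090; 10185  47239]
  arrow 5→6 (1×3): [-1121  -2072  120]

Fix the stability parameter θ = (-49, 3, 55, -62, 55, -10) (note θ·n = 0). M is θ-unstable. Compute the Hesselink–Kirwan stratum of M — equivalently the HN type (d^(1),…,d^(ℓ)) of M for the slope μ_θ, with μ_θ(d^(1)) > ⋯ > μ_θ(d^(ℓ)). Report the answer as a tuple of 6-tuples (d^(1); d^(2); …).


Interval decomposition of M: I[1,1], I[1,4], I[2,2]^3, I[4,6], I[5,5]^2.
HN type (ℓ=6): μ^(1)=55; μ^(2)=45/2; μ^(3)=3; μ^(4)=-4/3; μ^(5)=-49; μ^(6)=-62

((0, 0, 0, 0, 2, 0); (0, 0, 0, 0, 1, 1); (0, 3, 0, 0, 0, 0); (0, 1, 1, 1, 0, 0); (2, 0, 0, 0, 0, 0); (0, 0, 0, 1, 0, 0))


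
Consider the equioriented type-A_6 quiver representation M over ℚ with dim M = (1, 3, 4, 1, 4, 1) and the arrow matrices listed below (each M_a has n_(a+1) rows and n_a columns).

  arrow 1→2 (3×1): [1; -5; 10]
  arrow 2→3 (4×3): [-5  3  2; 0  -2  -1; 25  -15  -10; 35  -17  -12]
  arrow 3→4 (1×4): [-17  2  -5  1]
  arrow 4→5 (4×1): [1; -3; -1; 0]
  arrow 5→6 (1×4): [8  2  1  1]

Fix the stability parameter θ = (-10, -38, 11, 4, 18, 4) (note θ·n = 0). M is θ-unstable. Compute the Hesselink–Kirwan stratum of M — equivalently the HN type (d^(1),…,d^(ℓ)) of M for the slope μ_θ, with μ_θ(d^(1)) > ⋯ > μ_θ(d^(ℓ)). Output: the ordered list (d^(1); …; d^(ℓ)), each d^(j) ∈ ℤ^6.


Interval decomposition of M: I[1,2], I[2,3], I[2,6], I[3,3]^2, I[5,5]^3.
HN type (ℓ=5): μ^(1)=18; μ^(2)=11; μ^(3)=15/2; μ^(4)=-24; μ^(5)=-38

((0, 0, 0, 0, 3, 0); (0, 0, 3, 0, 1, 1); (0, 0, 1, 1, 0, 0); (1, 1, 0, 0, 0, 0); (0, 2, 0, 0, 0, 0))


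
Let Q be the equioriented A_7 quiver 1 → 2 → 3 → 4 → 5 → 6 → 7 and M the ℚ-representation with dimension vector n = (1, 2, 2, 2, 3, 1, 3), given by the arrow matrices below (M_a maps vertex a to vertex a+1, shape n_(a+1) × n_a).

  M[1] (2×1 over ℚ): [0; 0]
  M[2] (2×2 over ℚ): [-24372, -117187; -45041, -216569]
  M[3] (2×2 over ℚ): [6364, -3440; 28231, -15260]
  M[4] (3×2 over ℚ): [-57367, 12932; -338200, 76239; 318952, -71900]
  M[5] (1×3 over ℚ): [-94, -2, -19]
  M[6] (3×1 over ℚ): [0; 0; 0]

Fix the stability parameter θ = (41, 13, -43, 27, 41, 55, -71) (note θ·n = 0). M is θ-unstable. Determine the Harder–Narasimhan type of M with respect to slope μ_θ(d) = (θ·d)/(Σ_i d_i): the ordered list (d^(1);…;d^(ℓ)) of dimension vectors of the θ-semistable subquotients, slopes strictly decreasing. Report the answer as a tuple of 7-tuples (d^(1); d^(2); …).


Via rank(M_{q-1}∘⋯∘M_p): M ≅ I[1,1], I[2,3], I[2,6], I[4,5], I[5,5], I[7,7]^3.
μ_θ-semistable layers: μ^(1)=55; μ^(2)=41; μ^(3)=27; μ^(4)=-15; μ^(5)=-71

((0, 0, 0, 0, 0, 1, 0); (1, 0, 0, 0, 3, 0, 0); (0, 0, 0, 2, 0, 0, 0); (0, 2, 2, 0, 0, 0, 0); (0, 0, 0, 0, 0, 0, 3))


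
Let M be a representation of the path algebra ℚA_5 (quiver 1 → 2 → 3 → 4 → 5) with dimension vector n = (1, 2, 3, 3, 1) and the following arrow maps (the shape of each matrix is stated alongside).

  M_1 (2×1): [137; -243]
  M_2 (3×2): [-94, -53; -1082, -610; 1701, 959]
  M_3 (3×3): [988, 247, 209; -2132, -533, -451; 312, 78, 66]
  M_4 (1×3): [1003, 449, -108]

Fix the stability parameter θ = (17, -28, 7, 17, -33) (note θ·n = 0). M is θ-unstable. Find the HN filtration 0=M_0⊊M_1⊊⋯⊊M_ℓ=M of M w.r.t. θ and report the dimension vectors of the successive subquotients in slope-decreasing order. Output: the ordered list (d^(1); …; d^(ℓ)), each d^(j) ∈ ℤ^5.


Via rank(M_{q-1}∘⋯∘M_p): M ≅ I[1,3], I[2,4], I[3,3], I[4,4], I[4,5].
μ_θ-semistable layers: μ^(1)=17; μ^(2)=7; μ^(3)=-11/2; μ^(4)=-8; μ^(5)=-28

((0, 0, 0, 2, 0); (0, 0, 3, 0, 0); (1, 1, 0, 0, 0); (0, 0, 0, 1, 1); (0, 1, 0, 0, 0))


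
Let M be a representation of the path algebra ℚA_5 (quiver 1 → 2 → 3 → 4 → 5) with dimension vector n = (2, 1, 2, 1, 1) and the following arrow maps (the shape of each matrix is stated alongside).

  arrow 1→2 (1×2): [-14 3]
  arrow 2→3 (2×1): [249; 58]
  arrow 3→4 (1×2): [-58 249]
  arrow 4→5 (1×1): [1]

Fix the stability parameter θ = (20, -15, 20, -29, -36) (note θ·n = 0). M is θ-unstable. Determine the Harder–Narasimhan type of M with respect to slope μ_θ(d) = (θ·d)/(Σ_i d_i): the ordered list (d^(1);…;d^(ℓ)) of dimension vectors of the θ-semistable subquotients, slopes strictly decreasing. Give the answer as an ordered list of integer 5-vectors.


Via rank(M_{q-1}∘⋯∘M_p): M ≅ I[1,1], I[1,3], I[3,5].
μ_θ-semistable layers: μ^(1)=20; μ^(2)=5/2; μ^(3)=-15

((1, 0, 1, 0, 0); (1, 1, 0, 0, 0); (0, 0, 1, 1, 1))


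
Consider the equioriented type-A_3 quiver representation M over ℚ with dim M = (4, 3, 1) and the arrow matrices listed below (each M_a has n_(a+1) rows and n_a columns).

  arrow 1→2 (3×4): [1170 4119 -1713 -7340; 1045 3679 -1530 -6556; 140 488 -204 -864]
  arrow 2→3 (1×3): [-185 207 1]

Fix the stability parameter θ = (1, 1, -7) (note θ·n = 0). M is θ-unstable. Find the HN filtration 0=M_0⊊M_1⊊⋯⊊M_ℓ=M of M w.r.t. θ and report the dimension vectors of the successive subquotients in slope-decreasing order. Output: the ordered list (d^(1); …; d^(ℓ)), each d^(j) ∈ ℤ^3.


Barcode: M ≅ I[1,1]^2, I[1,2], I[1,3], I[2,2]. HN layers by μ_θ (2 steps, strictly decreasing):
  μ^(1)=1; μ^(2)=-5/3

((3, 2, 0); (1, 1, 1))


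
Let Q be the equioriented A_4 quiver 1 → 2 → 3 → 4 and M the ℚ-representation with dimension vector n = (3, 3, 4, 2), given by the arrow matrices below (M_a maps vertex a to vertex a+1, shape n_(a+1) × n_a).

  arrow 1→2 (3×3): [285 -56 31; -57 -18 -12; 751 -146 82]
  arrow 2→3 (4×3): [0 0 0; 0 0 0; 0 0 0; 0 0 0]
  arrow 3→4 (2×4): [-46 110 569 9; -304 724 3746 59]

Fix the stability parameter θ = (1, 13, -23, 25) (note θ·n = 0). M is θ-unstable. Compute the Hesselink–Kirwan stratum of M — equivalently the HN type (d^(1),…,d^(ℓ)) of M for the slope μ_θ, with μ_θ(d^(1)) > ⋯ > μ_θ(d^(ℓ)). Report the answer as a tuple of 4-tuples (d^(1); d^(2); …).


Via rank(M_{q-1}∘⋯∘M_p): M ≅ I[1,2]^3, I[3,3]^2, I[3,4]^2.
μ_θ-semistable layers: μ^(1)=25; μ^(2)=13; μ^(3)=1; μ^(4)=-23

((0, 0, 0, 2); (0, 3, 0, 0); (3, 0, 0, 0); (0, 0, 4, 0))


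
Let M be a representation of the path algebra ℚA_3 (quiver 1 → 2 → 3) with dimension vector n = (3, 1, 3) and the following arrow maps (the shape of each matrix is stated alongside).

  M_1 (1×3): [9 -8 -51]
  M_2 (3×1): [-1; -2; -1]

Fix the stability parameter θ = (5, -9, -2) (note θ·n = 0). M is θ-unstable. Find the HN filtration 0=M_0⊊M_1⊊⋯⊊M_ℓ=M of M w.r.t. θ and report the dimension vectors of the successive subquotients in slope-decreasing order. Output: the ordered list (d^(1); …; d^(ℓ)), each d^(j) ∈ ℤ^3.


Interval decomposition of M: I[1,1]^2, I[1,3], I[3,3]^2.
HN type (ℓ=2): μ^(1)=5; μ^(2)=-2

((2, 0, 0); (1, 1, 3))


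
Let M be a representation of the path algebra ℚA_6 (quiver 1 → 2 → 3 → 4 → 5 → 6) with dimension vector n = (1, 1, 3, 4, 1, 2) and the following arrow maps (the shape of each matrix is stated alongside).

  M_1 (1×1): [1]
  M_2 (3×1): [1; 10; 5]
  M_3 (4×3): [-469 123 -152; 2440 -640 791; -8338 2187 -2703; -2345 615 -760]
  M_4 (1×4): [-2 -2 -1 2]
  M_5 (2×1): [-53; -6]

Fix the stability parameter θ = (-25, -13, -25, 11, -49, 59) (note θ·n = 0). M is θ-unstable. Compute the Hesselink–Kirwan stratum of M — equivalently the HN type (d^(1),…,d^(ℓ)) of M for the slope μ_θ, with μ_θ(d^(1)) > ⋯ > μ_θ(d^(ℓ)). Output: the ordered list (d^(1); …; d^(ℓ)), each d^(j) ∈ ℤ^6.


Interval decomposition of M: I[1,6], I[3,4]^2, I[4,4], I[6,6].
HN type (ℓ=4): μ^(1)=59; μ^(2)=11; μ^(3)=-19; μ^(4)=-25

((0, 0, 0, 0, 0, 2); (0, 0, 0, 3, 0, 0); (0, 1, 1, 1, 1, 0); (1, 0, 2, 0, 0, 0))


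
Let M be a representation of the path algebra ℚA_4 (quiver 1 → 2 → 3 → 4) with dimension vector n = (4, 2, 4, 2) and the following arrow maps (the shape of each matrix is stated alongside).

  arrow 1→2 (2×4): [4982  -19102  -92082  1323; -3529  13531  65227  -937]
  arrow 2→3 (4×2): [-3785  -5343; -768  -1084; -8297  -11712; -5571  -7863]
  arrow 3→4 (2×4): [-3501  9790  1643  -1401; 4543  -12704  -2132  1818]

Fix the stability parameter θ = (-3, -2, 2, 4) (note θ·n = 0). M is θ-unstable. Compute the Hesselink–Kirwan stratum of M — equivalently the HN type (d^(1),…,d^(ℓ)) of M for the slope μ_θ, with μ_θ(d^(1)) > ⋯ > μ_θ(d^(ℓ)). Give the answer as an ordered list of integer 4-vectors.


Via rank(M_{q-1}∘⋯∘M_p): M ≅ I[1,1]^2, I[1,4]^2, I[3,3]^2.
μ_θ-semistable layers: μ^(1)=4; μ^(2)=2; μ^(3)=-2; μ^(4)=-3

((0, 0, 0, 2); (0, 0, 4, 0); (0, 2, 0, 0); (4, 0, 0, 0))


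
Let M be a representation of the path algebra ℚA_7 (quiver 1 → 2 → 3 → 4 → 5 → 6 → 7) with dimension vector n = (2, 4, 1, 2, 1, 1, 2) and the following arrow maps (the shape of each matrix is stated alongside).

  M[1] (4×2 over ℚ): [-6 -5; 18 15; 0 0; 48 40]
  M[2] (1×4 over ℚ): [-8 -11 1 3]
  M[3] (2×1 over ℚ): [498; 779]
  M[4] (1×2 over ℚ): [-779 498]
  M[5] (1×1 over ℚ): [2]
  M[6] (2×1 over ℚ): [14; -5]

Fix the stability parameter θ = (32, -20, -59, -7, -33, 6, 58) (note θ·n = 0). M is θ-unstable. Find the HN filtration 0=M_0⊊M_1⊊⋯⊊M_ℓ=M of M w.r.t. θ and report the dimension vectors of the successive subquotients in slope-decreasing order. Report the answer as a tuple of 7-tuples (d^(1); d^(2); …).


Barcode: M ≅ I[1,1], I[1,4], I[2,2]^3, I[4,7], I[7,7]. HN layers by μ_θ (6 steps, strictly decreasing):
  μ^(1)=58; μ^(2)=32; μ^(3)=6; μ^(4)=-7; μ^(5)=-47/3; μ^(6)=-20

((0, 0, 0, 0, 0, 0, 2); (1, 0, 0, 0, 0, 0, 0); (0, 0, 0, 0, 0, 1, 0); (0, 0, 0, 1, 0, 0, 0); (1, 1, 1, 0, 0, 0, 0); (0, 3, 0, 1, 1, 0, 0))


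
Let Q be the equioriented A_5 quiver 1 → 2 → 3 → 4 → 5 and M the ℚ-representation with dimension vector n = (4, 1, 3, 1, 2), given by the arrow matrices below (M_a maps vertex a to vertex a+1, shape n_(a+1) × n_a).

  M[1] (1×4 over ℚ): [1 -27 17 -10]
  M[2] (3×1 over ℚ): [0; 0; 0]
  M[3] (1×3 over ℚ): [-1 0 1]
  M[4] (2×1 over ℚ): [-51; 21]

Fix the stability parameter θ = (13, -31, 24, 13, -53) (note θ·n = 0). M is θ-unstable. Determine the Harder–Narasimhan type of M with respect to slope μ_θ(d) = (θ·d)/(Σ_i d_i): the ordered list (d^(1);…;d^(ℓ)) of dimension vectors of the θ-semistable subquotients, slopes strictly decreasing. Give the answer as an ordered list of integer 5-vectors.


Via rank(M_{q-1}∘⋯∘M_p): M ≅ I[1,1]^3, I[1,2], I[3,3]^2, I[3,5], I[5,5].
μ_θ-semistable layers: μ^(1)=24; μ^(2)=13; μ^(3)=-16/3; μ^(4)=-9; μ^(5)=-53

((0, 0, 2, 0, 0); (3, 0, 0, 0, 0); (0, 0, 1, 1, 1); (1, 1, 0, 0, 0); (0, 0, 0, 0, 1))


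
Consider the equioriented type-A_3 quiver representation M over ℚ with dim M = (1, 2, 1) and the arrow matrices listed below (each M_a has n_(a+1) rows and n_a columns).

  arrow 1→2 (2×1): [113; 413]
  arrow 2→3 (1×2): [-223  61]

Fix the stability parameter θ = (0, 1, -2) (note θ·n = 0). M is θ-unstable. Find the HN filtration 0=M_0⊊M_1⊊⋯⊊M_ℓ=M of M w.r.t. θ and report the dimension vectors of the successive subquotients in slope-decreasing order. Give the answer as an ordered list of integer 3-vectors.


Barcode: M ≅ I[1,3], I[2,2]. HN layers by μ_θ (2 steps, strictly decreasing):
  μ^(1)=1; μ^(2)=-1/3

((0, 1, 0); (1, 1, 1))


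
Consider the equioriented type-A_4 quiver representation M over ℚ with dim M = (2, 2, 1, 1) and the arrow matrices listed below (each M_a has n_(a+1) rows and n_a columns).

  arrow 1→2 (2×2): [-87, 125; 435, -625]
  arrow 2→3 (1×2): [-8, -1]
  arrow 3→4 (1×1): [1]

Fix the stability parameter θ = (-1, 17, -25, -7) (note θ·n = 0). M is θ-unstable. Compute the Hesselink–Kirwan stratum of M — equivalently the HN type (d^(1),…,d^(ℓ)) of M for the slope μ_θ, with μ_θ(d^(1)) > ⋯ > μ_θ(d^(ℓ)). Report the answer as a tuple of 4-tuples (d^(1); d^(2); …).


Barcode: M ≅ I[1,1], I[1,4], I[2,2]. HN layers by μ_θ (3 steps, strictly decreasing):
  μ^(1)=17; μ^(2)=-1; μ^(3)=-4

((0, 1, 0, 0); (1, 0, 0, 0); (1, 1, 1, 1))


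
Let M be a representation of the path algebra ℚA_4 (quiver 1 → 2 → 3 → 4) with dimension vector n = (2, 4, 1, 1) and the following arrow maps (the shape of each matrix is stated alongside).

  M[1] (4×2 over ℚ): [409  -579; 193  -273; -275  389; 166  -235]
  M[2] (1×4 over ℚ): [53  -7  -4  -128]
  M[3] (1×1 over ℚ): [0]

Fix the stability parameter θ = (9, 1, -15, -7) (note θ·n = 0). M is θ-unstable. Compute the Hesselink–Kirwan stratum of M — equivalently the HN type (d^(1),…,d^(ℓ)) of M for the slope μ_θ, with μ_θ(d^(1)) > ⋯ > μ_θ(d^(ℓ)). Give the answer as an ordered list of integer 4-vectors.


Barcode: M ≅ I[1,2], I[1,3], I[2,2]^2, I[4,4]. HN layers by μ_θ (4 steps, strictly decreasing):
  μ^(1)=5; μ^(2)=1; μ^(3)=-5/3; μ^(4)=-7

((1, 1, 0, 0); (0, 2, 0, 0); (1, 1, 1, 0); (0, 0, 0, 1))


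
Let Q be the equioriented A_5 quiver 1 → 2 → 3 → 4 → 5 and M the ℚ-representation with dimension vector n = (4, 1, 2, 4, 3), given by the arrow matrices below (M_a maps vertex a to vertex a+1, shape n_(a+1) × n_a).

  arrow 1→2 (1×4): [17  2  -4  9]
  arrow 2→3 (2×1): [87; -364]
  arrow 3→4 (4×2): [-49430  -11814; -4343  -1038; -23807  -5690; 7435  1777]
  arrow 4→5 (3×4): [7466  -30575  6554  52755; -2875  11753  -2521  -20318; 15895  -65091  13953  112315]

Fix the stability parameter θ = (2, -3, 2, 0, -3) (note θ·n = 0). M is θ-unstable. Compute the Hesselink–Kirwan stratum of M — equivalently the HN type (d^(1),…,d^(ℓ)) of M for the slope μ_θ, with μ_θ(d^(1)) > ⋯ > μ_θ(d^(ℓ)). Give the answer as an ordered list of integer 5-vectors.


Via rank(M_{q-1}∘⋯∘M_p): M ≅ I[1,1]^3, I[1,5], I[3,5], I[4,4], I[4,5].
μ_θ-semistable layers: μ^(1)=2; μ^(2)=0; μ^(3)=-1/3; μ^(4)=-1/2; μ^(5)=-3/2

((3, 0, 0, 0, 0); (0, 0, 0, 1, 0); (0, 0, 2, 2, 2); (1, 1, 0, 0, 0); (0, 0, 0, 1, 1))


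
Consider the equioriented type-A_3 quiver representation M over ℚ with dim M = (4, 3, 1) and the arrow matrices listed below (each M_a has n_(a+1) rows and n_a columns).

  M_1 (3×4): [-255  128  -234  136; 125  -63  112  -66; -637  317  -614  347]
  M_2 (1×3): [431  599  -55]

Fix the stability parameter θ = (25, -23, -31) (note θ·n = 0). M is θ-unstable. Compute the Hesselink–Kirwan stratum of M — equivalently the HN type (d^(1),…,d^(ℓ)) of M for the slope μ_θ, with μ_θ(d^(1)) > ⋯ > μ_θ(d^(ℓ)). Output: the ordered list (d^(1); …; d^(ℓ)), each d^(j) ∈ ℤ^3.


Via rank(M_{q-1}∘⋯∘M_p): M ≅ I[1,1], I[1,2]^2, I[1,3].
μ_θ-semistable layers: μ^(1)=25; μ^(2)=1; μ^(3)=-29/3

((1, 0, 0); (2, 2, 0); (1, 1, 1))


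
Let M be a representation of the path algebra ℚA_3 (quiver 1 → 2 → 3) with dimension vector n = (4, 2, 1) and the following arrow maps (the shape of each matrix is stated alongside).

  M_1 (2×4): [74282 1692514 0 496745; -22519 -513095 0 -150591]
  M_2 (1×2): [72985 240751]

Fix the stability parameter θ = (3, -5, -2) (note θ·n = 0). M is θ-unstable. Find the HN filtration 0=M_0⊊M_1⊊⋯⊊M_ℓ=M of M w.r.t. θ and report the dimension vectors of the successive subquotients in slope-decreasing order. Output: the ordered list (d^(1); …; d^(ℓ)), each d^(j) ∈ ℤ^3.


Via rank(M_{q-1}∘⋯∘M_p): M ≅ I[1,1]^2, I[1,2], I[1,3].
μ_θ-semistable layers: μ^(1)=3; μ^(2)=-1; μ^(3)=-4/3

((2, 0, 0); (1, 1, 0); (1, 1, 1))


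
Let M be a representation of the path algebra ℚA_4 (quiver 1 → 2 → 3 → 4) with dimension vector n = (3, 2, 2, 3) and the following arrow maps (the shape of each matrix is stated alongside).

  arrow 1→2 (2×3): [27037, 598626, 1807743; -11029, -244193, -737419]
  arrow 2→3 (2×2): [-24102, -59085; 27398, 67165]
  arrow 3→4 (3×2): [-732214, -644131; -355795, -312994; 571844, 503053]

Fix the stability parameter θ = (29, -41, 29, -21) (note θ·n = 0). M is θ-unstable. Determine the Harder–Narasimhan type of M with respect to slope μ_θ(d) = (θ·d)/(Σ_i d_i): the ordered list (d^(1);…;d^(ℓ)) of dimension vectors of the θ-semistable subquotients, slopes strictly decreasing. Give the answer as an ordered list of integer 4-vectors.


Barcode: M ≅ I[1,1], I[1,2], I[1,4], I[3,4], I[4,4]. HN layers by μ_θ (4 steps, strictly decreasing):
  μ^(1)=29; μ^(2)=4; μ^(3)=-6; μ^(4)=-21

((1, 0, 0, 0); (0, 0, 2, 2); (2, 2, 0, 0); (0, 0, 0, 1))


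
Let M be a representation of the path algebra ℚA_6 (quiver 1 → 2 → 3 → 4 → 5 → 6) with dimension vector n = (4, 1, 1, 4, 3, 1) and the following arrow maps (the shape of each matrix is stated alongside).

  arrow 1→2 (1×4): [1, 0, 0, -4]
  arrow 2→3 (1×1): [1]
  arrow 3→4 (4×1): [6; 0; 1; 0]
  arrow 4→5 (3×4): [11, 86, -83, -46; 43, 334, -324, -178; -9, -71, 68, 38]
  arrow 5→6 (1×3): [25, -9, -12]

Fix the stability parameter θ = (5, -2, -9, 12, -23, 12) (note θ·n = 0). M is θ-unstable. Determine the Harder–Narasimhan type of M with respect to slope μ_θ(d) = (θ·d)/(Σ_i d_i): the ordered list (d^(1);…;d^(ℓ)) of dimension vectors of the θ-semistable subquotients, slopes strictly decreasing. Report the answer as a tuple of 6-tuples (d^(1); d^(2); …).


Barcode: M ≅ I[1,1]^3, I[1,6], I[4,4], I[4,5]^2. HN layers by μ_θ (4 steps, strictly decreasing):
  μ^(1)=12; μ^(2)=5; μ^(3)=-17/5; μ^(4)=-11/2

((0, 0, 0, 1, 0, 1); (3, 0, 0, 0, 0, 0); (1, 1, 1, 1, 1, 0); (0, 0, 0, 2, 2, 0))


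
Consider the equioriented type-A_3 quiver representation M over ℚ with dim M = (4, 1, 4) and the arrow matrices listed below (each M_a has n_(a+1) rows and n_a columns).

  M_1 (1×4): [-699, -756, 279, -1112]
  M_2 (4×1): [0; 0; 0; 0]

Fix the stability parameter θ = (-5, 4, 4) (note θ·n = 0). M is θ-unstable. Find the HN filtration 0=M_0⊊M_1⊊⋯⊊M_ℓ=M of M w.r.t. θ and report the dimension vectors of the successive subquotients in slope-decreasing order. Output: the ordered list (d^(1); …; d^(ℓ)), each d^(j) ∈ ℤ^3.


Via rank(M_{q-1}∘⋯∘M_p): M ≅ I[1,1]^3, I[1,2], I[3,3]^4.
μ_θ-semistable layers: μ^(1)=4; μ^(2)=-5

((0, 1, 4); (4, 0, 0))


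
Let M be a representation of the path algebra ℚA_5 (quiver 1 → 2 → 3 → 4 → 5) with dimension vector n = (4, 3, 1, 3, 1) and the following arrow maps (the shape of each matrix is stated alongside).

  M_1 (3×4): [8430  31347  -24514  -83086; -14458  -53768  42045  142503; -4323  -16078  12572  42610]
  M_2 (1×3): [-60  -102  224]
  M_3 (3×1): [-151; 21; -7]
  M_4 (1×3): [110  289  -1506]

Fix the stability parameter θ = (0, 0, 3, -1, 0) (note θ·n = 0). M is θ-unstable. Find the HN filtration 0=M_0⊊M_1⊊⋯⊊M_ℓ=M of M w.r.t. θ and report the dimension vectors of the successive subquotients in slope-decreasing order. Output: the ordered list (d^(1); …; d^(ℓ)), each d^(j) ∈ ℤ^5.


Interval decomposition of M: I[1,1], I[1,2]^2, I[1,5], I[4,4]^2.
HN type (ℓ=3): μ^(1)=2/3; μ^(2)=0; μ^(3)=-1

((0, 0, 1, 1, 1); (4, 3, 0, 0, 0); (0, 0, 0, 2, 0))


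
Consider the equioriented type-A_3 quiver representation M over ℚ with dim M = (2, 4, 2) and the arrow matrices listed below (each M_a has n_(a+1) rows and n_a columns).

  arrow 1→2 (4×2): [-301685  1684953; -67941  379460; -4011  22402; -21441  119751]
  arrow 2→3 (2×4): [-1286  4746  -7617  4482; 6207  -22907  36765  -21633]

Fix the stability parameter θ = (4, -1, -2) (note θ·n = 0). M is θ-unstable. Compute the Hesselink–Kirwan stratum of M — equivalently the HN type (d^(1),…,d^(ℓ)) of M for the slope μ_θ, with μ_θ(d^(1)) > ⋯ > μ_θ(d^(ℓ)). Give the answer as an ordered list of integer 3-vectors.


Barcode: M ≅ I[1,3]^2, I[2,2]^2. HN layers by μ_θ (2 steps, strictly decreasing):
  μ^(1)=1/3; μ^(2)=-1

((2, 2, 2); (0, 2, 0))


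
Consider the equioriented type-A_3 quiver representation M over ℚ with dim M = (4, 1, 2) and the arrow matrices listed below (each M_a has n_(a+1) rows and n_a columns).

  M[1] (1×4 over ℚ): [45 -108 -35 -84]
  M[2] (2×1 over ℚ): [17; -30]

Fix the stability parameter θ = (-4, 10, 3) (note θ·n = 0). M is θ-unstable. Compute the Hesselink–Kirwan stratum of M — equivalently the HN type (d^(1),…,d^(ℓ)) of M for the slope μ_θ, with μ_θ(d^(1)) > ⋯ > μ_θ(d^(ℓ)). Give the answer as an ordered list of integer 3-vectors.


Interval decomposition of M: I[1,1]^3, I[1,3], I[3,3].
HN type (ℓ=3): μ^(1)=13/2; μ^(2)=3; μ^(3)=-4

((0, 1, 1); (0, 0, 1); (4, 0, 0))


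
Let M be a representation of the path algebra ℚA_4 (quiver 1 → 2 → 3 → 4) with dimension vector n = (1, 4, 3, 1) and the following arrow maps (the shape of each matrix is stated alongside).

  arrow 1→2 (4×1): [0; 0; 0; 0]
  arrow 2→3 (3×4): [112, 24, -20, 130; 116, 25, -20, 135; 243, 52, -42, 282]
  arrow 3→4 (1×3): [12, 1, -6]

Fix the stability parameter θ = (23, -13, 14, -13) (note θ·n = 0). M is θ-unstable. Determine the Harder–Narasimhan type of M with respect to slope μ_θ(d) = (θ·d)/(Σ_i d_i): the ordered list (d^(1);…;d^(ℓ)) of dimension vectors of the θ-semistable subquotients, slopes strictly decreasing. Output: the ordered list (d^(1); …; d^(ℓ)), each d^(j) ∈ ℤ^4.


Barcode: M ≅ I[1,1], I[2,2], I[2,3]^2, I[2,4]. HN layers by μ_θ (4 steps, strictly decreasing):
  μ^(1)=23; μ^(2)=14; μ^(3)=1/2; μ^(4)=-13

((1, 0, 0, 0); (0, 0, 2, 0); (0, 0, 1, 1); (0, 4, 0, 0))


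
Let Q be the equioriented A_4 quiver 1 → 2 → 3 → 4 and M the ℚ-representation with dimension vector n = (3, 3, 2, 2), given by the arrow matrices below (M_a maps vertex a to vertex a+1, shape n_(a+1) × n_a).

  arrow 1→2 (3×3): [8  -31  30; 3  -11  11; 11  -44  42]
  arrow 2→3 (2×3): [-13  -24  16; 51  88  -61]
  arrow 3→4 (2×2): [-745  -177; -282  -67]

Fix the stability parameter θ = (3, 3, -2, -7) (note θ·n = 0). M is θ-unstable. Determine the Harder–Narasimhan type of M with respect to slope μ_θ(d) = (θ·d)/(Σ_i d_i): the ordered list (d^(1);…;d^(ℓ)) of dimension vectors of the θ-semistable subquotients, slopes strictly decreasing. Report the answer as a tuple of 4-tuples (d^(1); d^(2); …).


Via rank(M_{q-1}∘⋯∘M_p): M ≅ I[1,2], I[1,4]^2.
μ_θ-semistable layers: μ^(1)=3; μ^(2)=-3/4

((1, 1, 0, 0); (2, 2, 2, 2))


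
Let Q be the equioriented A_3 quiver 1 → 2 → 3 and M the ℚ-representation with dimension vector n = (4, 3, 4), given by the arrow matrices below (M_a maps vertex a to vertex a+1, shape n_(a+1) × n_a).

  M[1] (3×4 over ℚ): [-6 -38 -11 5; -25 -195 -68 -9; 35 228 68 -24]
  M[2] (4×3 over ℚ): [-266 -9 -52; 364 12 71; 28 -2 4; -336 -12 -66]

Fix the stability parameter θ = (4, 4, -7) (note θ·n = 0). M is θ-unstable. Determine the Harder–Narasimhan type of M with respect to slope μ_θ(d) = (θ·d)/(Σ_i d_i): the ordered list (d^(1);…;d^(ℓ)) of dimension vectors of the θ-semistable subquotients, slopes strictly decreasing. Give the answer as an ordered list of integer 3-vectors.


Barcode: M ≅ I[1,1], I[1,2], I[1,3]^2, I[3,3]^2. HN layers by μ_θ (3 steps, strictly decreasing):
  μ^(1)=4; μ^(2)=1/3; μ^(3)=-7

((2, 1, 0); (2, 2, 2); (0, 0, 2))


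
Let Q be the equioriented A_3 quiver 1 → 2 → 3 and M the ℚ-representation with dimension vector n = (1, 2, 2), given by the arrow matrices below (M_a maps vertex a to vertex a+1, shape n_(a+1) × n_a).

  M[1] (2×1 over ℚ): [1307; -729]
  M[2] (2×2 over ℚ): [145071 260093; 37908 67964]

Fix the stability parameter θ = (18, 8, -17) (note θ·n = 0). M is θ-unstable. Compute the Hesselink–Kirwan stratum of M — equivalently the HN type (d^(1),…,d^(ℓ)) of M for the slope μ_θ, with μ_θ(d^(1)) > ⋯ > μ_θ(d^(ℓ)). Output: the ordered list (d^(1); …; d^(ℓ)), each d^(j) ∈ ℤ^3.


Barcode: M ≅ I[1,2], I[2,3], I[3,3]. HN layers by μ_θ (3 steps, strictly decreasing):
  μ^(1)=13; μ^(2)=-9/2; μ^(3)=-17

((1, 1, 0); (0, 1, 1); (0, 0, 1))


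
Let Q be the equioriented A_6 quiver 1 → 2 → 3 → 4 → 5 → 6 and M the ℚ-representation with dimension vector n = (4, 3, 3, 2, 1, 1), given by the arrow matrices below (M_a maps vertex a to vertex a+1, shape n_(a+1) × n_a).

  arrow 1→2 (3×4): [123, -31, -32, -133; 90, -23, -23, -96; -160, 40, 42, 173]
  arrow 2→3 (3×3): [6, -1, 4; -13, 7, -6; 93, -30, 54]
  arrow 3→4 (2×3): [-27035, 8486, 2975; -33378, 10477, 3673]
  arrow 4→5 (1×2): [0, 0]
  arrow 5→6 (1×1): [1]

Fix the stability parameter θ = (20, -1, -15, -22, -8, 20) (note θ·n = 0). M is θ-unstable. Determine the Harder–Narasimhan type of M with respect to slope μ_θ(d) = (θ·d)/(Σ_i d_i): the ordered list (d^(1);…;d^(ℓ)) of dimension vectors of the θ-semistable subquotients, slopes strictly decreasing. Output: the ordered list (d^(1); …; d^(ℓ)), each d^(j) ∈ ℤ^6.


Interval decomposition of M: I[1,1], I[1,2], I[1,4]^2, I[3,3], I[5,6].
HN type (ℓ=5): μ^(1)=20; μ^(2)=19/2; μ^(3)=-9/2; μ^(4)=-8; μ^(5)=-15

((1, 0, 0, 0, 0, 1); (1, 1, 0, 0, 0, 0); (2, 2, 2, 2, 0, 0); (0, 0, 0, 0, 1, 0); (0, 0, 1, 0, 0, 0))
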